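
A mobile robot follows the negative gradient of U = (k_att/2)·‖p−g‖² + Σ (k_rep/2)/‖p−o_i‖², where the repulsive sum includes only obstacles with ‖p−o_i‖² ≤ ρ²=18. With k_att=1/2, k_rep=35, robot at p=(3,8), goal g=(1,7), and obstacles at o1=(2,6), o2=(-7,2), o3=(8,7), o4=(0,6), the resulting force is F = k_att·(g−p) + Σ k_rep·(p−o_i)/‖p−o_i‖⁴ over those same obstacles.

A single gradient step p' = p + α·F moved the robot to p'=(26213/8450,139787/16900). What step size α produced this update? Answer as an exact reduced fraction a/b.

F_att = 1/2·(g−p) = 1/2·(-2,-1) = (-1.0000,-0.5000)
o1: d²=5 ≤ ρ²=18; F_rep = 35·(1,2)/5² = (1.4000,2.8000)
o2: d²=136 > ρ²=18 → inactive
o3: d²=26 > ρ²=18 → inactive
o4: d²=13 ≤ ρ²=18; F_rep = 35·(3,2)/13² = (0.6213,0.4142)
F = F_att + ΣF_rep = (1.0213,2.7142)
Δp = p'−p = (0.1021,0.2714); α = Δx/Fx = (863/8450) / (863/845) = 1/10
check: Δy/Fy = (4587/16900) / (4587/1690) = 1/10 ✓

α = 1/10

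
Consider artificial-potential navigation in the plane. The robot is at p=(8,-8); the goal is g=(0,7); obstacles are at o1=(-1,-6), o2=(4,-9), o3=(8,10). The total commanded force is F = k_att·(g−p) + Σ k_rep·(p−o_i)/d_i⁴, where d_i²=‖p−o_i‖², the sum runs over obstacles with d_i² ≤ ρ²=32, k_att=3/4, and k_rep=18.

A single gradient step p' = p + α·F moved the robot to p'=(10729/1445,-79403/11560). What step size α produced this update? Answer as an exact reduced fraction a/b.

α = 1/10

F_att = 3/4·(g−p) = 3/4·(-8,15) = (-6.0000,11.2500)
o1: d²=85 > ρ²=32 → inactive
o2: d²=17 ≤ ρ²=32; F_rep = 18·(4,1)/17² = (0.2491,0.0623)
o3: d²=324 > ρ²=32 → inactive
F = F_att + ΣF_rep = (-5.7509,11.3123)
Δp = p'−p = (-0.5751,1.1312); α = Δx/Fx = (-831/1445) / (-1662/289) = 1/10
check: Δy/Fy = (13077/11560) / (13077/1156) = 1/10 ✓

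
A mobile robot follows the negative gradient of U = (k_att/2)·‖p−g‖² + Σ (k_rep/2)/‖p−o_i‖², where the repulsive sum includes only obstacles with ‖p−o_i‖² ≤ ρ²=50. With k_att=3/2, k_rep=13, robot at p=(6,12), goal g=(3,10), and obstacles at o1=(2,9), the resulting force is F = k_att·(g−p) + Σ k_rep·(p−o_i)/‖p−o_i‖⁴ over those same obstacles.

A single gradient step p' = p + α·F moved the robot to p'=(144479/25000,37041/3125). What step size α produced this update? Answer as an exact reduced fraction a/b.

F_att = 3/2·(g−p) = 3/2·(-3,-2) = (-4.5000,-3.0000)
o1: d²=25 ≤ ρ²=50; F_rep = 13·(4,3)/25² = (0.0832,0.0624)
F = F_att + ΣF_rep = (-4.4168,-2.9376)
Δp = p'−p = (-0.2208,-0.1469); α = Δx/Fx = (-5521/25000) / (-5521/1250) = 1/20
check: Δy/Fy = (-459/3125) / (-1836/625) = 1/20 ✓

α = 1/20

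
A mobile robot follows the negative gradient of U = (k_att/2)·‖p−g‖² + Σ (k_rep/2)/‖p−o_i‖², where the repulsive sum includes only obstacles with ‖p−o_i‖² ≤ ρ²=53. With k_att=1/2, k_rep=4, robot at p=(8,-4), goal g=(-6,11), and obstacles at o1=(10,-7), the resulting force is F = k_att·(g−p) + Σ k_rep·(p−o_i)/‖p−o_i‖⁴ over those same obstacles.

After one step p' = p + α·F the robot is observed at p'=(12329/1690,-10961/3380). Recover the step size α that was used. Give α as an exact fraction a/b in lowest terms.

α = 1/10

F_att = 1/2·(g−p) = 1/2·(-14,15) = (-7.0000,7.5000)
o1: d²=13 ≤ ρ²=53; F_rep = 4·(-2,3)/13² = (-0.0473,0.0710)
F = F_att + ΣF_rep = (-7.0473,7.5710)
Δp = p'−p = (-0.7047,0.7571); α = Δx/Fx = (-1191/1690) / (-1191/169) = 1/10
check: Δy/Fy = (2559/3380) / (2559/338) = 1/10 ✓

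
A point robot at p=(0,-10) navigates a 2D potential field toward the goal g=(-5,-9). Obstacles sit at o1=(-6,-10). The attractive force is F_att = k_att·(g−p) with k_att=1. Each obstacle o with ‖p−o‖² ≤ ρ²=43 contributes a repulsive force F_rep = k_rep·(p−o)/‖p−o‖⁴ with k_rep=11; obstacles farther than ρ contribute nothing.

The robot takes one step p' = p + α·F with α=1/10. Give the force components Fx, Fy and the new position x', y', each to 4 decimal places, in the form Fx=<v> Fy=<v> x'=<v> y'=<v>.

Fx=-4.9491 Fy=1.0000 x'=-0.4949 y'=-9.9000

F_att = 1·(g−p) = 1·(-5,1) = (-5.0000,1.0000)
o1: d²=36 ≤ ρ²=43; F_rep = 11·(6,0)/36² = (0.0509,0.0000)
F = F_att + ΣF_rep = (-4.9491,1.0000)
p' = p + 1/10·F = (-0.4949,-9.9000)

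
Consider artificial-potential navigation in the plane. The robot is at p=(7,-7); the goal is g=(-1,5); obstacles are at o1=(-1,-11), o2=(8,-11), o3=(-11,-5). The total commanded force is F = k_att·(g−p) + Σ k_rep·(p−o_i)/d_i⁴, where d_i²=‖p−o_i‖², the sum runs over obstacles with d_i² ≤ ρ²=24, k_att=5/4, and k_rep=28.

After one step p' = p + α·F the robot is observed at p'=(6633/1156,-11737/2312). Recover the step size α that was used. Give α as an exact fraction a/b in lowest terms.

F_att = 5/4·(g−p) = 5/4·(-8,12) = (-10.0000,15.0000)
o1: d²=80 > ρ²=24 → inactive
o2: d²=17 ≤ ρ²=24; F_rep = 28·(-1,4)/17² = (-0.0969,0.3875)
o3: d²=328 > ρ²=24 → inactive
F = F_att + ΣF_rep = (-10.0969,15.3875)
Δp = p'−p = (-1.2621,1.9234); α = Δx/Fx = (-1459/1156) / (-2918/289) = 1/8
check: Δy/Fy = (4447/2312) / (4447/289) = 1/8 ✓

α = 1/8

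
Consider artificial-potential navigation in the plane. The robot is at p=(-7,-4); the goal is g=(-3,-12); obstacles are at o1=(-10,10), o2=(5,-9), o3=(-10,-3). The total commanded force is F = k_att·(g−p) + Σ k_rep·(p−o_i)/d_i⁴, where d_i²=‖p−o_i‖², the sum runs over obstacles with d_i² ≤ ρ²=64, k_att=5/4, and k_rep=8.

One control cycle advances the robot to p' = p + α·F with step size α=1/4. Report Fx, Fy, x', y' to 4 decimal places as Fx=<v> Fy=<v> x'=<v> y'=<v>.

Fx=5.2400 Fy=-10.0800 x'=-5.6900 y'=-6.5200

F_att = 5/4·(g−p) = 5/4·(4,-8) = (5.0000,-10.0000)
o1: d²=205 > ρ²=64 → inactive
o2: d²=169 > ρ²=64 → inactive
o3: d²=10 ≤ ρ²=64; F_rep = 8·(3,-1)/10² = (0.2400,-0.0800)
F = F_att + ΣF_rep = (5.2400,-10.0800)
p' = p + 1/4·F = (-5.6900,-6.5200)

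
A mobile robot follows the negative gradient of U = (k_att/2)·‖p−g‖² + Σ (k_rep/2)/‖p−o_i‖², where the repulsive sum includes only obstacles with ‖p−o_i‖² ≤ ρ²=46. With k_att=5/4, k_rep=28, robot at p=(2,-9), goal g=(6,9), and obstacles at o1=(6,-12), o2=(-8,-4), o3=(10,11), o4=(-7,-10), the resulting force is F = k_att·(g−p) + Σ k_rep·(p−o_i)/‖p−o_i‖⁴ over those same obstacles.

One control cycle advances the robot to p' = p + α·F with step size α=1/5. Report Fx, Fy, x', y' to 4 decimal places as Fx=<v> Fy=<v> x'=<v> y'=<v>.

F_att = 5/4·(g−p) = 5/4·(4,18) = (5.0000,22.5000)
o1: d²=25 ≤ ρ²=46; F_rep = 28·(-4,3)/25² = (-0.1792,0.1344)
o2: d²=125 > ρ²=46 → inactive
o3: d²=464 > ρ²=46 → inactive
o4: d²=82 > ρ²=46 → inactive
F = F_att + ΣF_rep = (4.8208,22.6344)
p' = p + 1/5·F = (2.9642,-4.4731)

Fx=4.8208 Fy=22.6344 x'=2.9642 y'=-4.4731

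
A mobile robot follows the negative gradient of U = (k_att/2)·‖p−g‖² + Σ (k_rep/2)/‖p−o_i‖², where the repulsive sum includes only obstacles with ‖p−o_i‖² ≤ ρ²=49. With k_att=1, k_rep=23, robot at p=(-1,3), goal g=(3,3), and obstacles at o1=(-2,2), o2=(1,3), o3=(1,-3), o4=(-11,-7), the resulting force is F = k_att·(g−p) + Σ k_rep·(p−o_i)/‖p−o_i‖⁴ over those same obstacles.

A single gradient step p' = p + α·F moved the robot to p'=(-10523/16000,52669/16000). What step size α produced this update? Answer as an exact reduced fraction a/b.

F_att = 1·(g−p) = 1·(4,0) = (4.0000,0.0000)
o1: d²=2 ≤ ρ²=49; F_rep = 23·(1,1)/2² = (5.7500,5.7500)
o2: d²=4 ≤ ρ²=49; F_rep = 23·(-2,0)/4² = (-2.8750,0.0000)
o3: d²=40 ≤ ρ²=49; F_rep = 23·(-2,6)/40² = (-0.0288,0.0862)
o4: d²=200 > ρ²=49 → inactive
F = F_att + ΣF_rep = (6.8463,5.8362)
Δp = p'−p = (0.3423,0.2918); α = Δx/Fx = (5477/16000) / (5477/800) = 1/20
check: Δy/Fy = (4669/16000) / (4669/800) = 1/20 ✓

α = 1/20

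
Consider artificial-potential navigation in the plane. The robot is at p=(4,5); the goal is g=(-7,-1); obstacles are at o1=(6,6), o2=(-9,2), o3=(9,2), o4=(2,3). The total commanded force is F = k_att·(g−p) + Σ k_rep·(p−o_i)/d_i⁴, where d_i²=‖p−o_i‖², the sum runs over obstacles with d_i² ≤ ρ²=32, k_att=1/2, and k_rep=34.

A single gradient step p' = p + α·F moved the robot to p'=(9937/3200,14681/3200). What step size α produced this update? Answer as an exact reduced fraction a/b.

α = 1/8

F_att = 1/2·(g−p) = 1/2·(-11,-6) = (-5.5000,-3.0000)
o1: d²=5 ≤ ρ²=32; F_rep = 34·(-2,-1)/5² = (-2.7200,-1.3600)
o2: d²=178 > ρ²=32 → inactive
o3: d²=34 > ρ²=32 → inactive
o4: d²=8 ≤ ρ²=32; F_rep = 34·(2,2)/8² = (1.0625,1.0625)
F = F_att + ΣF_rep = (-7.1575,-3.2975)
Δp = p'−p = (-0.8947,-0.4122); α = Δx/Fx = (-2863/3200) / (-2863/400) = 1/8
check: Δy/Fy = (-1319/3200) / (-1319/400) = 1/8 ✓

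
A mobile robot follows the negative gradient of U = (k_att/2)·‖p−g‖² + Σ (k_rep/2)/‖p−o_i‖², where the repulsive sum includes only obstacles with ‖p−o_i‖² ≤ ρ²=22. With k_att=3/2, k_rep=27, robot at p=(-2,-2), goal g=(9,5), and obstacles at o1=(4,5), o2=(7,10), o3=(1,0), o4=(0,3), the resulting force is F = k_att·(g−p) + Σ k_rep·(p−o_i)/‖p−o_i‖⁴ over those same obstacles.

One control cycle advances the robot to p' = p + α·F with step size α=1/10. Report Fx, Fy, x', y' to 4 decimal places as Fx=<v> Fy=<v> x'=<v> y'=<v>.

Fx=16.0207 Fy=10.1805 x'=-0.3979 y'=-0.9820

F_att = 3/2·(g−p) = 3/2·(11,7) = (16.5000,10.5000)
o1: d²=85 > ρ²=22 → inactive
o2: d²=225 > ρ²=22 → inactive
o3: d²=13 ≤ ρ²=22; F_rep = 27·(-3,-2)/13² = (-0.4793,-0.3195)
o4: d²=29 > ρ²=22 → inactive
F = F_att + ΣF_rep = (16.0207,10.1805)
p' = p + 1/10·F = (-0.3979,-0.9820)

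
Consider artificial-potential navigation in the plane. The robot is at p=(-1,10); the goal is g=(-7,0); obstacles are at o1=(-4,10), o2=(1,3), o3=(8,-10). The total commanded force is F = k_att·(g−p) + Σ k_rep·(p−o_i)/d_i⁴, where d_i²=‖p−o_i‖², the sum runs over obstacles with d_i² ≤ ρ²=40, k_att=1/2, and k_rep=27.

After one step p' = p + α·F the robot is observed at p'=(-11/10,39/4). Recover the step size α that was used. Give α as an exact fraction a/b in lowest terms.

F_att = 1/2·(g−p) = 1/2·(-6,-10) = (-3.0000,-5.0000)
o1: d²=9 ≤ ρ²=40; F_rep = 27·(3,0)/9² = (1.0000,0.0000)
o2: d²=53 > ρ²=40 → inactive
o3: d²=481 > ρ²=40 → inactive
F = F_att + ΣF_rep = (-2.0000,-5.0000)
Δp = p'−p = (-0.1000,-0.2500); α = Δx/Fx = (-1/10) / (-2) = 1/20
check: Δy/Fy = (-1/4) / (-5) = 1/20 ✓

α = 1/20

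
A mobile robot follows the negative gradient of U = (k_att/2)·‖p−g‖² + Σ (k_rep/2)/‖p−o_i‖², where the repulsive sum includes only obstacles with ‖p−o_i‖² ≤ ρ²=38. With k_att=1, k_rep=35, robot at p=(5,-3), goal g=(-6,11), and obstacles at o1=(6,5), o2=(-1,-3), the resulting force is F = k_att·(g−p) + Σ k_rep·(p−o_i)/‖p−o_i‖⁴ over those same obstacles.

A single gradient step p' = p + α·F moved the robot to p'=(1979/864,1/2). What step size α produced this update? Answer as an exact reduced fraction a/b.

α = 1/4

F_att = 1·(g−p) = 1·(-11,14) = (-11.0000,14.0000)
o1: d²=65 > ρ²=38 → inactive
o2: d²=36 ≤ ρ²=38; F_rep = 35·(6,0)/36² = (0.1620,0.0000)
F = F_att + ΣF_rep = (-10.8380,14.0000)
Δp = p'−p = (-2.7095,3.5000); α = Δx/Fx = (-2341/864) / (-2341/216) = 1/4
check: Δy/Fy = (7/2) / (14) = 1/4 ✓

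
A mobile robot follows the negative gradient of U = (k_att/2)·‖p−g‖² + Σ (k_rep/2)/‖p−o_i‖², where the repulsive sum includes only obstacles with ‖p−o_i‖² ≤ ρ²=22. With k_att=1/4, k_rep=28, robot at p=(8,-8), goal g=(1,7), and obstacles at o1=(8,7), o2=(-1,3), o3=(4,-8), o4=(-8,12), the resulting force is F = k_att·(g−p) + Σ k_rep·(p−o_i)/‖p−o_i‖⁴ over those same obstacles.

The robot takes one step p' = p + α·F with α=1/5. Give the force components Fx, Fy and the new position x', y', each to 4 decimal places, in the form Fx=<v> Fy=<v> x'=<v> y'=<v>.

Fx=-1.3125 Fy=3.7500 x'=7.7375 y'=-7.2500

F_att = 1/4·(g−p) = 1/4·(-7,15) = (-1.7500,3.7500)
o1: d²=225 > ρ²=22 → inactive
o2: d²=202 > ρ²=22 → inactive
o3: d²=16 ≤ ρ²=22; F_rep = 28·(4,0)/16² = (0.4375,0.0000)
o4: d²=656 > ρ²=22 → inactive
F = F_att + ΣF_rep = (-1.3125,3.7500)
p' = p + 1/5·F = (7.7375,-7.2500)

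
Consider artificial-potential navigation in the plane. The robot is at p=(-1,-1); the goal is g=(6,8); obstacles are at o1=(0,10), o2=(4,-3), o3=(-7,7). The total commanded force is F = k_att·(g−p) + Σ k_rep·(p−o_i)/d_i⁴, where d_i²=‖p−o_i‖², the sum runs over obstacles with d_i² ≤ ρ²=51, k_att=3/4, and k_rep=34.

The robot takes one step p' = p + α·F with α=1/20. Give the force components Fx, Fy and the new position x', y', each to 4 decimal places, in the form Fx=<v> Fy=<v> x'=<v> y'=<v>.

F_att = 3/4·(g−p) = 3/4·(7,9) = (5.2500,6.7500)
o1: d²=122 > ρ²=51 → inactive
o2: d²=29 ≤ ρ²=51; F_rep = 34·(-5,2)/29² = (-0.2021,0.0809)
o3: d²=100 > ρ²=51 → inactive
F = F_att + ΣF_rep = (5.0479,6.8309)
p' = p + 1/20·F = (-0.7476,-0.6585)

Fx=5.0479 Fy=6.8309 x'=-0.7476 y'=-0.6585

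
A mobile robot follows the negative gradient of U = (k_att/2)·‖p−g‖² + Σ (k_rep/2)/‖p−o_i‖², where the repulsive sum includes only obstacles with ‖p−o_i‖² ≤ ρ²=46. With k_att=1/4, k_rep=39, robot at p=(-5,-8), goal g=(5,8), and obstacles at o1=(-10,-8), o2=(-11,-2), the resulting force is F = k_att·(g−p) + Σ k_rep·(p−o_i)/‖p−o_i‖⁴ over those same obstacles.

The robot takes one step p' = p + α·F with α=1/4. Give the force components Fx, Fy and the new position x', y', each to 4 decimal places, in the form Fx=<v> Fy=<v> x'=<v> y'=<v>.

F_att = 1/4·(g−p) = 1/4·(10,16) = (2.5000,4.0000)
o1: d²=25 ≤ ρ²=46; F_rep = 39·(5,0)/25² = (0.3120,0.0000)
o2: d²=72 > ρ²=46 → inactive
F = F_att + ΣF_rep = (2.8120,4.0000)
p' = p + 1/4·F = (-4.2970,-7.0000)

Fx=2.8120 Fy=4.0000 x'=-4.2970 y'=-7.0000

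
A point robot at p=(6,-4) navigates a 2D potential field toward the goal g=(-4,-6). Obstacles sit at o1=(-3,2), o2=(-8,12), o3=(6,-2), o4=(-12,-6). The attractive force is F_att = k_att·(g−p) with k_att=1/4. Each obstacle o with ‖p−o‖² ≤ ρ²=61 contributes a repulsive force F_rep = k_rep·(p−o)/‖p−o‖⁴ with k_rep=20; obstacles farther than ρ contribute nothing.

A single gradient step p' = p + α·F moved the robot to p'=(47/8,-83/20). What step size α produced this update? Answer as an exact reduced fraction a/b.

F_att = 1/4·(g−p) = 1/4·(-10,-2) = (-2.5000,-0.5000)
o1: d²=117 > ρ²=61 → inactive
o2: d²=452 > ρ²=61 → inactive
o3: d²=4 ≤ ρ²=61; F_rep = 20·(0,-2)/4² = (0.0000,-2.5000)
o4: d²=328 > ρ²=61 → inactive
F = F_att + ΣF_rep = (-2.5000,-3.0000)
Δp = p'−p = (-0.1250,-0.1500); α = Δx/Fx = (-1/8) / (-5/2) = 1/20
check: Δy/Fy = (-3/20) / (-3) = 1/20 ✓

α = 1/20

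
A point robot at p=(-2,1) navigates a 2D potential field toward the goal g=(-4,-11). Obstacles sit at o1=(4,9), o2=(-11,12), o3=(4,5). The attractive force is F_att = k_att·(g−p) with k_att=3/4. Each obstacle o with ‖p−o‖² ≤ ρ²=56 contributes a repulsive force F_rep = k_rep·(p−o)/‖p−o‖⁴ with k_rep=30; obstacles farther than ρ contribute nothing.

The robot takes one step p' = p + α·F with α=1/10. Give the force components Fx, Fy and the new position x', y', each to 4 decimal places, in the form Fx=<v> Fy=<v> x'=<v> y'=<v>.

F_att = 3/4·(g−p) = 3/4·(-2,-12) = (-1.5000,-9.0000)
o1: d²=100 > ρ²=56 → inactive
o2: d²=202 > ρ²=56 → inactive
o3: d²=52 ≤ ρ²=56; F_rep = 30·(-6,-4)/52² = (-0.0666,-0.0444)
F = F_att + ΣF_rep = (-1.5666,-9.0444)
p' = p + 1/10·F = (-2.1567,0.0956)

Fx=-1.5666 Fy=-9.0444 x'=-2.1567 y'=0.0956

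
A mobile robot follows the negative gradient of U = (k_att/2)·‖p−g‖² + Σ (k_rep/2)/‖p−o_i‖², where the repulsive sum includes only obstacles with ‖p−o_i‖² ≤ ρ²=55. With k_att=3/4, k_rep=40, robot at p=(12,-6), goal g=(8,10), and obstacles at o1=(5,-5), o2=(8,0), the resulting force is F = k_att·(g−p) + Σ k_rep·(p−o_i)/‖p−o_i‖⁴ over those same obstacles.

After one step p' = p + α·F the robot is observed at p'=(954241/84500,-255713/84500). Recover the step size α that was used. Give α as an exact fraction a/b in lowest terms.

F_att = 3/4·(g−p) = 3/4·(-4,16) = (-3.0000,12.0000)
o1: d²=50 ≤ ρ²=55; F_rep = 40·(7,-1)/50² = (0.1120,-0.0160)
o2: d²=52 ≤ ρ²=55; F_rep = 40·(4,-6)/52² = (0.0592,-0.0888)
F = F_att + ΣF_rep = (-2.8288,11.8952)
Δp = p'−p = (-0.7072,2.9738); α = Δx/Fx = (-59759/84500) / (-59759/21125) = 1/4
check: Δy/Fy = (251287/84500) / (251287/21125) = 1/4 ✓

α = 1/4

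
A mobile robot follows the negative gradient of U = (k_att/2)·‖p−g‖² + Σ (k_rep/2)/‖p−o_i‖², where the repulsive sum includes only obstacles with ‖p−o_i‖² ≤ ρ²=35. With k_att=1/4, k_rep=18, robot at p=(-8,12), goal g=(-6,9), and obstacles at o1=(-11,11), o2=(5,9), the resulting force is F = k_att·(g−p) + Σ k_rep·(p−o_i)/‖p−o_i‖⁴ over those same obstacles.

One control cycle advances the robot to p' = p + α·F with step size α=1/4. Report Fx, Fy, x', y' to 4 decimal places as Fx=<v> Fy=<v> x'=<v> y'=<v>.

Fx=1.0400 Fy=-0.5700 x'=-7.7400 y'=11.8575

F_att = 1/4·(g−p) = 1/4·(2,-3) = (0.5000,-0.7500)
o1: d²=10 ≤ ρ²=35; F_rep = 18·(3,1)/10² = (0.5400,0.1800)
o2: d²=178 > ρ²=35 → inactive
F = F_att + ΣF_rep = (1.0400,-0.5700)
p' = p + 1/4·F = (-7.7400,11.8575)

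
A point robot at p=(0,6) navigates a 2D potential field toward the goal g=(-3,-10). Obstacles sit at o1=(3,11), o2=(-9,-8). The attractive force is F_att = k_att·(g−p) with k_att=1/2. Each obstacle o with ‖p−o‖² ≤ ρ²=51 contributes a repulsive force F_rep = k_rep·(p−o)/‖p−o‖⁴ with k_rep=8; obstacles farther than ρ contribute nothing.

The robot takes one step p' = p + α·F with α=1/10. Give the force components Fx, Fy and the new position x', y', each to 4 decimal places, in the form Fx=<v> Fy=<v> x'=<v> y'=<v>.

F_att = 1/2·(g−p) = 1/2·(-3,-16) = (-1.5000,-8.0000)
o1: d²=34 ≤ ρ²=51; F_rep = 8·(-3,-5)/34² = (-0.0208,-0.0346)
o2: d²=277 > ρ²=51 → inactive
F = F_att + ΣF_rep = (-1.5208,-8.0346)
p' = p + 1/10·F = (-0.1521,5.1965)

Fx=-1.5208 Fy=-8.0346 x'=-0.1521 y'=5.1965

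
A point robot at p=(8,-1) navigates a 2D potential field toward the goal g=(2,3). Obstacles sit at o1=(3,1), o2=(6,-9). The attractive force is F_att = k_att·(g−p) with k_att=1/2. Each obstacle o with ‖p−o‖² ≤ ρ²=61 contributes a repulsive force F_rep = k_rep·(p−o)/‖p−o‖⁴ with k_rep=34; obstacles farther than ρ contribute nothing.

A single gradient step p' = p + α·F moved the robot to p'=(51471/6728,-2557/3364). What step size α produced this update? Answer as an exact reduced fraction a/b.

F_att = 1/2·(g−p) = 1/2·(-6,4) = (-3.0000,2.0000)
o1: d²=29 ≤ ρ²=61; F_rep = 34·(5,-2)/29² = (0.2021,-0.0809)
o2: d²=68 > ρ²=61 → inactive
F = F_att + ΣF_rep = (-2.7979,1.9191)
Δp = p'−p = (-0.3497,0.2399); α = Δx/Fx = (-2353/6728) / (-2353/841) = 1/8
check: Δy/Fy = (807/3364) / (1614/841) = 1/8 ✓

α = 1/8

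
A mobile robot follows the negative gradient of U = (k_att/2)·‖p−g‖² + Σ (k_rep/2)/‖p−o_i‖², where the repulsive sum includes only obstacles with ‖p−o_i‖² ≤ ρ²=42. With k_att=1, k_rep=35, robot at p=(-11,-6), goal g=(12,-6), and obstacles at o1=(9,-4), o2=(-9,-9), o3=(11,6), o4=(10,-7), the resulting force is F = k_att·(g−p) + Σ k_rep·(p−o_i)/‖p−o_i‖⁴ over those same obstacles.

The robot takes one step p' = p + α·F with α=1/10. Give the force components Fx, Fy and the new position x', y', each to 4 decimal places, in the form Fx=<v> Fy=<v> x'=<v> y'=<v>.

Fx=22.5858 Fy=0.6213 x'=-8.7414 y'=-5.9379

F_att = 1·(g−p) = 1·(23,0) = (23.0000,0.0000)
o1: d²=404 > ρ²=42 → inactive
o2: d²=13 ≤ ρ²=42; F_rep = 35·(-2,3)/13² = (-0.4142,0.6213)
o3: d²=628 > ρ²=42 → inactive
o4: d²=442 > ρ²=42 → inactive
F = F_att + ΣF_rep = (22.5858,0.6213)
p' = p + 1/10·F = (-8.7414,-5.9379)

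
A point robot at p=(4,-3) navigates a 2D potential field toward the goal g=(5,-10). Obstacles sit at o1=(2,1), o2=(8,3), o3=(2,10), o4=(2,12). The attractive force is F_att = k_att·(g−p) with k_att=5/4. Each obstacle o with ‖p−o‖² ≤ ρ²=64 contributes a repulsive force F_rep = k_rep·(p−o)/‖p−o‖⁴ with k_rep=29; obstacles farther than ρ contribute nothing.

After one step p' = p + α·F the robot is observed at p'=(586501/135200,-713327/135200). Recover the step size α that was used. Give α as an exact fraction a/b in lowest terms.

F_att = 5/4·(g−p) = 5/4·(1,-7) = (1.2500,-8.7500)
o1: d²=20 ≤ ρ²=64; F_rep = 29·(2,-4)/20² = (0.1450,-0.2900)
o2: d²=52 ≤ ρ²=64; F_rep = 29·(-4,-6)/52² = (-0.0429,-0.0643)
o3: d²=173 > ρ²=64 → inactive
o4: d²=229 > ρ²=64 → inactive
F = F_att + ΣF_rep = (1.3521,-9.1043)
Δp = p'−p = (0.3380,-2.2761); α = Δx/Fx = (45701/135200) / (45701/33800) = 1/4
check: Δy/Fy = (-307727/135200) / (-307727/33800) = 1/4 ✓

α = 1/4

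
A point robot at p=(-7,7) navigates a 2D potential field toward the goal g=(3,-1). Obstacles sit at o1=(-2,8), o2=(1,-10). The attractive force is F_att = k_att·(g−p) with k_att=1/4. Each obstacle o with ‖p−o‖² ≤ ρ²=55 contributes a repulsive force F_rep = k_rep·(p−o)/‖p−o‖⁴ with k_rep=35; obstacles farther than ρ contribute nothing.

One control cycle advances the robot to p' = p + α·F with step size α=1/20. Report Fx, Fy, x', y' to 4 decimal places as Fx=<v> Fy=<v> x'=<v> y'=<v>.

Fx=2.2411 Fy=-2.0518 x'=-6.8879 y'=6.8974

F_att = 1/4·(g−p) = 1/4·(10,-8) = (2.5000,-2.0000)
o1: d²=26 ≤ ρ²=55; F_rep = 35·(-5,-1)/26² = (-0.2589,-0.0518)
o2: d²=353 > ρ²=55 → inactive
F = F_att + ΣF_rep = (2.2411,-2.0518)
p' = p + 1/20·F = (-6.8879,6.8974)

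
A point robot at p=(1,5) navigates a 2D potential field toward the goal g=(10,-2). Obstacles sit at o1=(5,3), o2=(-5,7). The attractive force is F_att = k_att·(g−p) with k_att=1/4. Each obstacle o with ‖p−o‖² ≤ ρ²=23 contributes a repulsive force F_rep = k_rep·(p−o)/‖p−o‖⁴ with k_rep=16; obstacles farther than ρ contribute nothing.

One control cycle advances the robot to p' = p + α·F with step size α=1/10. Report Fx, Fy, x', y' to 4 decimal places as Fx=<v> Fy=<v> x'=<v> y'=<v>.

F_att = 1/4·(g−p) = 1/4·(9,-7) = (2.2500,-1.7500)
o1: d²=20 ≤ ρ²=23; F_rep = 16·(-4,2)/20² = (-0.1600,0.0800)
o2: d²=40 > ρ²=23 → inactive
F = F_att + ΣF_rep = (2.0900,-1.6700)
p' = p + 1/10·F = (1.2090,4.8330)

Fx=2.0900 Fy=-1.6700 x'=1.2090 y'=4.8330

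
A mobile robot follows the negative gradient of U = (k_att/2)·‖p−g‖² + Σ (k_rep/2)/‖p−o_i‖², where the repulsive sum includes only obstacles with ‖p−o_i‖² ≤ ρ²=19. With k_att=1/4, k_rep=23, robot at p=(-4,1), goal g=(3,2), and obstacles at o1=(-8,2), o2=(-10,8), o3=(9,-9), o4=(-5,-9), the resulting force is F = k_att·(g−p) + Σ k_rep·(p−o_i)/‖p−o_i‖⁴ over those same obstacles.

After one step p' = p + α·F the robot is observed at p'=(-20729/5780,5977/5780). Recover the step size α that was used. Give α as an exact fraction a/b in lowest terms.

α = 1/5

F_att = 1/4·(g−p) = 1/4·(7,1) = (1.7500,0.2500)
o1: d²=17 ≤ ρ²=19; F_rep = 23·(4,-1)/17² = (0.3183,-0.0796)
o2: d²=85 > ρ²=19 → inactive
o3: d²=269 > ρ²=19 → inactive
o4: d²=101 > ρ²=19 → inactive
F = F_att + ΣF_rep = (2.0683,0.1704)
Δp = p'−p = (0.4137,0.0341); α = Δx/Fx = (2391/5780) / (2391/1156) = 1/5
check: Δy/Fy = (197/5780) / (197/1156) = 1/5 ✓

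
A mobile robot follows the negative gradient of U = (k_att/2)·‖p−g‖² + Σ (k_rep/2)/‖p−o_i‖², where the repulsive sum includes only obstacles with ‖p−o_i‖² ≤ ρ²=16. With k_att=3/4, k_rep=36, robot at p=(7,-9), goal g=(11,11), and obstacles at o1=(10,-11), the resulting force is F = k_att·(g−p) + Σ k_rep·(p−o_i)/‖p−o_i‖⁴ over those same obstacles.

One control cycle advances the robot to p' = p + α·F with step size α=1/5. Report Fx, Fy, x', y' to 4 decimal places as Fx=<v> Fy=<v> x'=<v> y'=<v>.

F_att = 3/4·(g−p) = 3/4·(4,20) = (3.0000,15.0000)
o1: d²=13 ≤ ρ²=16; F_rep = 36·(-3,2)/13² = (-0.6391,0.4260)
F = F_att + ΣF_rep = (2.3609,15.4260)
p' = p + 1/5·F = (7.4722,-5.9148)

Fx=2.3609 Fy=15.4260 x'=7.4722 y'=-5.9148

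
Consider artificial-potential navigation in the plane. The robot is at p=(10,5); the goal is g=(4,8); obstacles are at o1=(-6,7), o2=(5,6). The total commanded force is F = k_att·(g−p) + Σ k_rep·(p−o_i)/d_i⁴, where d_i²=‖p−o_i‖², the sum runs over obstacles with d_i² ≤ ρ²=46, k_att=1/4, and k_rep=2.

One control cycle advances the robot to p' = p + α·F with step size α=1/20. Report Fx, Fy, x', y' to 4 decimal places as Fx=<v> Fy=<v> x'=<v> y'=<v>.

F_att = 1/4·(g−p) = 1/4·(-6,3) = (-1.5000,0.7500)
o1: d²=260 > ρ²=46 → inactive
o2: d²=26 ≤ ρ²=46; F_rep = 2·(5,-1)/26² = (0.0148,-0.0030)
F = F_att + ΣF_rep = (-1.4852,0.7470)
p' = p + 1/20·F = (9.9257,5.0374)

Fx=-1.4852 Fy=0.7470 x'=9.9257 y'=5.0374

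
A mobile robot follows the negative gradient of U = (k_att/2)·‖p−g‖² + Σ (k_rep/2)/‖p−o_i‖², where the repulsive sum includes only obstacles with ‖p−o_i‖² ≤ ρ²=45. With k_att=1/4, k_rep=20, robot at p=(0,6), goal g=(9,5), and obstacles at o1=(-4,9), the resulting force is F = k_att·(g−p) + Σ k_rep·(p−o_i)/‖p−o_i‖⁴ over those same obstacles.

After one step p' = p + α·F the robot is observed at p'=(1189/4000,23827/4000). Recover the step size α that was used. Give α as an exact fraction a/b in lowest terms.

α = 1/8

F_att = 1/4·(g−p) = 1/4·(9,-1) = (2.2500,-0.2500)
o1: d²=25 ≤ ρ²=45; F_rep = 20·(4,-3)/25² = (0.1280,-0.0960)
F = F_att + ΣF_rep = (2.3780,-0.3460)
Δp = p'−p = (0.2973,-0.0432); α = Δx/Fx = (1189/4000) / (1189/500) = 1/8
check: Δy/Fy = (-173/4000) / (-173/500) = 1/8 ✓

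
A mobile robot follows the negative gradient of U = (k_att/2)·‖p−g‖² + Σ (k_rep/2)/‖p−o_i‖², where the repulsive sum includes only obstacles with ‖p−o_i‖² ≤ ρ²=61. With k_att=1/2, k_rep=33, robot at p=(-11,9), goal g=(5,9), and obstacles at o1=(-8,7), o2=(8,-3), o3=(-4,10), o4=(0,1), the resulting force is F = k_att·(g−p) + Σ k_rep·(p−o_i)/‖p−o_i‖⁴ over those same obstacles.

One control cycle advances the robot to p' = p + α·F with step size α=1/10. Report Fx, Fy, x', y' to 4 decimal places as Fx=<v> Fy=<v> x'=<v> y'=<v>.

Fx=7.3218 Fy=0.3773 x'=-10.2678 y'=9.0377

F_att = 1/2·(g−p) = 1/2·(16,0) = (8.0000,0.0000)
o1: d²=13 ≤ ρ²=61; F_rep = 33·(-3,2)/13² = (-0.5858,0.3905)
o2: d²=505 > ρ²=61 → inactive
o3: d²=50 ≤ ρ²=61; F_rep = 33·(-7,-1)/50² = (-0.0924,-0.0132)
o4: d²=185 > ρ²=61 → inactive
F = F_att + ΣF_rep = (7.3218,0.3773)
p' = p + 1/10·F = (-10.2678,9.0377)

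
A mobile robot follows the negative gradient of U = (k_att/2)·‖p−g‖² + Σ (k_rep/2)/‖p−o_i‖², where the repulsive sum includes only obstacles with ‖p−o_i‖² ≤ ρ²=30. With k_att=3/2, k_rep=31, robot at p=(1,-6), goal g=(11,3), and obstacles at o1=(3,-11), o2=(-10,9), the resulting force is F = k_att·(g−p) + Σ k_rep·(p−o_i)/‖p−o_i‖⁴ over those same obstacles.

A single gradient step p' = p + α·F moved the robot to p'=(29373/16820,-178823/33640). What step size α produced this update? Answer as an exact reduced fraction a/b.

F_att = 3/2·(g−p) = 3/2·(10,9) = (15.0000,13.5000)
o1: d²=29 ≤ ρ²=30; F_rep = 31·(-2,5)/29² = (-0.0737,0.1843)
o2: d²=346 > ρ²=30 → inactive
F = F_att + ΣF_rep = (14.9263,13.6843)
Δp = p'−p = (0.7463,0.6842); α = Δx/Fx = (12553/16820) / (12553/841) = 1/20
check: Δy/Fy = (23017/33640) / (23017/1682) = 1/20 ✓

α = 1/20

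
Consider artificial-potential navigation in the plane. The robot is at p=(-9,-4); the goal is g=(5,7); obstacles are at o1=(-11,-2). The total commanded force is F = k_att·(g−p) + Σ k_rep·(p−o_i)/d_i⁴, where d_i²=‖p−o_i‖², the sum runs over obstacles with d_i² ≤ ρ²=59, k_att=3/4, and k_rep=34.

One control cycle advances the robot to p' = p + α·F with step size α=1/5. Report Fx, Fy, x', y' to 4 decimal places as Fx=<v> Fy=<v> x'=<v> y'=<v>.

F_att = 3/4·(g−p) = 3/4·(14,11) = (10.5000,8.2500)
o1: d²=8 ≤ ρ²=59; F_rep = 34·(2,-2)/8² = (1.0625,-1.0625)
F = F_att + ΣF_rep = (11.5625,7.1875)
p' = p + 1/5·F = (-6.6875,-2.5625)

Fx=11.5625 Fy=7.1875 x'=-6.6875 y'=-2.5625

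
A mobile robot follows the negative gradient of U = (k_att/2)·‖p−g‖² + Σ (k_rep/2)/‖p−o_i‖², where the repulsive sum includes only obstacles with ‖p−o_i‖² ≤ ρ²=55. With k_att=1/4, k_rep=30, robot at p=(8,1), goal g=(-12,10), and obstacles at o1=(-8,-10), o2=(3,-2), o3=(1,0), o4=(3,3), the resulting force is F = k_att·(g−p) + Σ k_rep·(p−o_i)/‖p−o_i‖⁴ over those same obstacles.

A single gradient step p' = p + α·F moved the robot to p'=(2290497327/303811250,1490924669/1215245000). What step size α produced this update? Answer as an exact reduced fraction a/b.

α = 1/10

F_att = 1/4·(g−p) = 1/4·(-20,9) = (-5.0000,2.2500)
o1: d²=377 > ρ²=55 → inactive
o2: d²=34 ≤ ρ²=55; F_rep = 30·(5,3)/34² = (0.1298,0.0779)
o3: d²=50 ≤ ρ²=55; F_rep = 30·(7,1)/50² = (0.0840,0.0120)
o4: d²=29 ≤ ρ²=55; F_rep = 30·(5,-2)/29² = (0.1784,-0.0713)
F = F_att + ΣF_rep = (-4.6079,2.2685)
Δp = p'−p = (-0.4608,0.2269); α = Δx/Fx = (-139992673/303811250) / (-139992673/30381125) = 1/10
check: Δy/Fy = (275679669/1215245000) / (275679669/121524500) = 1/10 ✓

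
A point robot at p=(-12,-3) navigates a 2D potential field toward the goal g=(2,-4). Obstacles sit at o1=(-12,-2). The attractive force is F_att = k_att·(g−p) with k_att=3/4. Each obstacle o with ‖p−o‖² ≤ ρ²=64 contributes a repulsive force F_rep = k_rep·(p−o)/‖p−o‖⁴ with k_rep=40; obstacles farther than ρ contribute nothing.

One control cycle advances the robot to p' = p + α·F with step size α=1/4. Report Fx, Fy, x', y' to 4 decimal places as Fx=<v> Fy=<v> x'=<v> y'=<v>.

F_att = 3/4·(g−p) = 3/4·(14,-1) = (10.5000,-0.7500)
o1: d²=1 ≤ ρ²=64; F_rep = 40·(0,-1)/1² = (0.0000,-40.0000)
F = F_att + ΣF_rep = (10.5000,-40.7500)
p' = p + 1/4·F = (-9.3750,-13.1875)

Fx=10.5000 Fy=-40.7500 x'=-9.3750 y'=-13.1875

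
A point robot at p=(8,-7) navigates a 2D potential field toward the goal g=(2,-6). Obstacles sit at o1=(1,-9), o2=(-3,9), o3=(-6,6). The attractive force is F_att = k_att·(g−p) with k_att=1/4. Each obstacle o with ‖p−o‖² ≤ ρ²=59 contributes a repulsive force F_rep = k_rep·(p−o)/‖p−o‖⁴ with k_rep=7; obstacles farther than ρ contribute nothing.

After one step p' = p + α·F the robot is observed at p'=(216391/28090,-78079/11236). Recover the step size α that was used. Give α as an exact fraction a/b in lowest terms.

F_att = 1/4·(g−p) = 1/4·(-6,1) = (-1.5000,0.2500)
o1: d²=53 ≤ ρ²=59; F_rep = 7·(7,2)/53² = (0.0174,0.0050)
o2: d²=377 > ρ²=59 → inactive
o3: d²=365 > ρ²=59 → inactive
F = F_att + ΣF_rep = (-1.4826,0.2550)
Δp = p'−p = (-0.2965,0.0510); α = Δx/Fx = (-8329/28090) / (-8329/5618) = 1/5
check: Δy/Fy = (573/11236) / (2865/11236) = 1/5 ✓

α = 1/5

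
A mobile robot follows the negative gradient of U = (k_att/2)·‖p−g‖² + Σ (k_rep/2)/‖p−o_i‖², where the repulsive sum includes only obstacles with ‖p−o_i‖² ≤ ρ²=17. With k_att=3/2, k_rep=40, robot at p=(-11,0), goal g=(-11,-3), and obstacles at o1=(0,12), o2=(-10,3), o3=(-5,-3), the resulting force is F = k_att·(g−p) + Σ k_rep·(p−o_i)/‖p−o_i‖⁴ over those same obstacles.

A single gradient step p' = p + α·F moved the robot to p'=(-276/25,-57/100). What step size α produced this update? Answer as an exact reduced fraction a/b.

F_att = 3/2·(g−p) = 3/2·(0,-3) = (0.0000,-4.5000)
o1: d²=265 > ρ²=17 → inactive
o2: d²=10 ≤ ρ²=17; F_rep = 40·(-1,-3)/10² = (-0.4000,-1.2000)
o3: d²=45 > ρ²=17 → inactive
F = F_att + ΣF_rep = (-0.4000,-5.7000)
Δp = p'−p = (-0.0400,-0.5700); α = Δx/Fx = (-1/25) / (-2/5) = 1/10
check: Δy/Fy = (-57/100) / (-57/10) = 1/10 ✓

α = 1/10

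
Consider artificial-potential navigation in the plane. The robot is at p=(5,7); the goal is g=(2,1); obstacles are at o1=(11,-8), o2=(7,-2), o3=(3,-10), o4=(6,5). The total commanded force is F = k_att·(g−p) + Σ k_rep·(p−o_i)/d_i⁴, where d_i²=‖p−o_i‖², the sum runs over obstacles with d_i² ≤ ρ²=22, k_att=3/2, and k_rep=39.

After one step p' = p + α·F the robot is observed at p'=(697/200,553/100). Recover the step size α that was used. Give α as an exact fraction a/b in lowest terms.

α = 1/4

F_att = 3/2·(g−p) = 3/2·(-3,-6) = (-4.5000,-9.0000)
o1: d²=261 > ρ²=22 → inactive
o2: d²=85 > ρ²=22 → inactive
o3: d²=293 > ρ²=22 → inactive
o4: d²=5 ≤ ρ²=22; F_rep = 39·(-1,2)/5² = (-1.5600,3.1200)
F = F_att + ΣF_rep = (-6.0600,-5.8800)
Δp = p'−p = (-1.5150,-1.4700); α = Δx/Fx = (-303/200) / (-303/50) = 1/4
check: Δy/Fy = (-147/100) / (-147/25) = 1/4 ✓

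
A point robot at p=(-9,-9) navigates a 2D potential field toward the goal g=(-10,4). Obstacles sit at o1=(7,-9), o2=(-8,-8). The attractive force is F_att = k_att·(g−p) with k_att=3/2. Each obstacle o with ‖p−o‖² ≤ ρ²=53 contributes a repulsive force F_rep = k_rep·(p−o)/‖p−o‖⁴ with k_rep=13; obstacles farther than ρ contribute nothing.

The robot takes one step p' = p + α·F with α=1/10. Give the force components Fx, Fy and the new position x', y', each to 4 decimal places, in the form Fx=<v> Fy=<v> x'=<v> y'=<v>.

Fx=-4.7500 Fy=16.2500 x'=-9.4750 y'=-7.3750

F_att = 3/2·(g−p) = 3/2·(-1,13) = (-1.5000,19.5000)
o1: d²=256 > ρ²=53 → inactive
o2: d²=2 ≤ ρ²=53; F_rep = 13·(-1,-1)/2² = (-3.2500,-3.2500)
F = F_att + ΣF_rep = (-4.7500,16.2500)
p' = p + 1/10·F = (-9.4750,-7.3750)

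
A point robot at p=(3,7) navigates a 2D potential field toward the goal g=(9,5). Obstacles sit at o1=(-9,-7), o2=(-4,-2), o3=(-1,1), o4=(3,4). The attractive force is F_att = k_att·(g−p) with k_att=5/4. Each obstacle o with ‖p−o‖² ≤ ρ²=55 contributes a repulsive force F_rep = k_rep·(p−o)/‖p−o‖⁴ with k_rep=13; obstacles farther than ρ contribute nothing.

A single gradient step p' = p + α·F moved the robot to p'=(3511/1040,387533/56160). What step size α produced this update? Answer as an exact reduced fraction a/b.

α = 1/20

F_att = 5/4·(g−p) = 5/4·(6,-2) = (7.5000,-2.5000)
o1: d²=340 > ρ²=55 → inactive
o2: d²=130 > ρ²=55 → inactive
o3: d²=52 ≤ ρ²=55; F_rep = 13·(4,6)/52² = (0.0192,0.0288)
o4: d²=9 ≤ ρ²=55; F_rep = 13·(0,3)/9² = (0.0000,0.4815)
F = F_att + ΣF_rep = (7.5192,-1.9897)
Δp = p'−p = (0.3760,-0.0995); α = Δx/Fx = (391/1040) / (391/52) = 1/20
check: Δy/Fy = (-5587/56160) / (-5587/2808) = 1/20 ✓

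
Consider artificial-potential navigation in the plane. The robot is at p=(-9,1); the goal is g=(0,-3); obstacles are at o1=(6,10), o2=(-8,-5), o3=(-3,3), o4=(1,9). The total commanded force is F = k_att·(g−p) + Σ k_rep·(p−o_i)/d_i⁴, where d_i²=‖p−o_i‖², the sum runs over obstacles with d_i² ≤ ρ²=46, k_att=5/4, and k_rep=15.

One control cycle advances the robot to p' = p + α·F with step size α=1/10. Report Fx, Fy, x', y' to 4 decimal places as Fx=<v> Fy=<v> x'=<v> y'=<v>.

F_att = 5/4·(g−p) = 5/4·(9,-4) = (11.2500,-5.0000)
o1: d²=306 > ρ²=46 → inactive
o2: d²=37 ≤ ρ²=46; F_rep = 15·(-1,6)/37² = (-0.0110,0.0657)
o3: d²=40 ≤ ρ²=46; F_rep = 15·(-6,-2)/40² = (-0.0563,-0.0187)
o4: d²=164 > ρ²=46 → inactive
F = F_att + ΣF_rep = (11.1828,-4.9530)
p' = p + 1/10·F = (-7.8817,0.5047)

Fx=11.1828 Fy=-4.9530 x'=-7.8817 y'=0.5047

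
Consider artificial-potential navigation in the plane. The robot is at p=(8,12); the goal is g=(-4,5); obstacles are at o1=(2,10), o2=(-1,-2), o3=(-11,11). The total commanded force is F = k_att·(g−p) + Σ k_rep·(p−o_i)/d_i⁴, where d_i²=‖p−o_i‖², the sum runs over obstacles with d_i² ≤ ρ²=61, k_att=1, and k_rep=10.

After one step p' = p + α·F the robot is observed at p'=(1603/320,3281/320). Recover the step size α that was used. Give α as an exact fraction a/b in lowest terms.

α = 1/4

F_att = 1·(g−p) = 1·(-12,-7) = (-12.0000,-7.0000)
o1: d²=40 ≤ ρ²=61; F_rep = 10·(6,2)/40² = (0.0375,0.0125)
o2: d²=277 > ρ²=61 → inactive
o3: d²=362 > ρ²=61 → inactive
F = F_att + ΣF_rep = (-11.9625,-6.9875)
Δp = p'−p = (-2.9906,-1.7469); α = Δx/Fx = (-957/320) / (-957/80) = 1/4
check: Δy/Fy = (-559/320) / (-559/80) = 1/4 ✓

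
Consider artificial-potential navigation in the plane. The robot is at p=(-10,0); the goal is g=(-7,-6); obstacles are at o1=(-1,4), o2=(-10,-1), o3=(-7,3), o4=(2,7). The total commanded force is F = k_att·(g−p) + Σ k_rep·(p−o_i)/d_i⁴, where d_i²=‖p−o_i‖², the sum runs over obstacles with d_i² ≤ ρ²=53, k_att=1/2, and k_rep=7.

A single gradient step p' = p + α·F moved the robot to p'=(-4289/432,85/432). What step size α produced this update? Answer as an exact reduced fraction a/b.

F_att = 1/2·(g−p) = 1/2·(3,-6) = (1.5000,-3.0000)
o1: d²=97 > ρ²=53 → inactive
o2: d²=1 ≤ ρ²=53; F_rep = 7·(0,1)/1² = (0.0000,7.0000)
o3: d²=18 ≤ ρ²=53; F_rep = 7·(-3,-3)/18² = (-0.0648,-0.0648)
o4: d²=193 > ρ²=53 → inactive
F = F_att + ΣF_rep = (1.4352,3.9352)
Δp = p'−p = (0.0718,0.1968); α = Δx/Fx = (31/432) / (155/108) = 1/20
check: Δy/Fy = (85/432) / (425/108) = 1/20 ✓

α = 1/20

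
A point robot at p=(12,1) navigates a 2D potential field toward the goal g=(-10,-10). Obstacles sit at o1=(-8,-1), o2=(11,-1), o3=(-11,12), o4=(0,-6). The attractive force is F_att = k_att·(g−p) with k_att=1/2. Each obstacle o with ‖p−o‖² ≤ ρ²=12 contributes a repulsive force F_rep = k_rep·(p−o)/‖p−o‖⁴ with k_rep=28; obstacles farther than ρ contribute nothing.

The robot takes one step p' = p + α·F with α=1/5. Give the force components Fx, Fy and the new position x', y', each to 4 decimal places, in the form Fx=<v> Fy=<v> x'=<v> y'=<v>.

F_att = 1/2·(g−p) = 1/2·(-22,-11) = (-11.0000,-5.5000)
o1: d²=404 > ρ²=12 → inactive
o2: d²=5 ≤ ρ²=12; F_rep = 28·(1,2)/5² = (1.1200,2.2400)
o3: d²=650 > ρ²=12 → inactive
o4: d²=193 > ρ²=12 → inactive
F = F_att + ΣF_rep = (-9.8800,-3.2600)
p' = p + 1/5·F = (10.0240,0.3480)

Fx=-9.8800 Fy=-3.2600 x'=10.0240 y'=0.3480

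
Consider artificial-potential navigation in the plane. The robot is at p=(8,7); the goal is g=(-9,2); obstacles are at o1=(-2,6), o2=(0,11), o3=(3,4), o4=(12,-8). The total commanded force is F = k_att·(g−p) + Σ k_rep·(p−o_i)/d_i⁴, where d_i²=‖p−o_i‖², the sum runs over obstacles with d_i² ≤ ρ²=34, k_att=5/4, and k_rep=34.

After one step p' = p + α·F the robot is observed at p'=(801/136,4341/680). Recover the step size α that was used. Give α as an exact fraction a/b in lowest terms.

F_att = 5/4·(g−p) = 5/4·(-17,-5) = (-21.2500,-6.2500)
o1: d²=101 > ρ²=34 → inactive
o2: d²=80 > ρ²=34 → inactive
o3: d²=34 ≤ ρ²=34; F_rep = 34·(5,3)/34² = (0.1471,0.0882)
o4: d²=241 > ρ²=34 → inactive
F = F_att + ΣF_rep = (-21.1029,-6.1618)
Δp = p'−p = (-2.1103,-0.6162); α = Δx/Fx = (-287/136) / (-1435/68) = 1/10
check: Δy/Fy = (-419/680) / (-419/68) = 1/10 ✓

α = 1/10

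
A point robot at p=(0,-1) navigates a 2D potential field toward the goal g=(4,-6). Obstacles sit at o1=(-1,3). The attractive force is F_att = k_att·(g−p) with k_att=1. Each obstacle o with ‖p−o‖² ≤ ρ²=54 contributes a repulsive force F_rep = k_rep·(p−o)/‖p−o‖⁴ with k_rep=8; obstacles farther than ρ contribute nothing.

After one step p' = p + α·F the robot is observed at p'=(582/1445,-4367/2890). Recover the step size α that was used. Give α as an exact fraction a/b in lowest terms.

α = 1/10

F_att = 1·(g−p) = 1·(4,-5) = (4.0000,-5.0000)
o1: d²=17 ≤ ρ²=54; F_rep = 8·(1,-4)/17² = (0.0277,-0.1107)
F = F_att + ΣF_rep = (4.0277,-5.1107)
Δp = p'−p = (0.4028,-0.5111); α = Δx/Fx = (582/1445) / (1164/289) = 1/10
check: Δy/Fy = (-1477/2890) / (-1477/289) = 1/10 ✓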